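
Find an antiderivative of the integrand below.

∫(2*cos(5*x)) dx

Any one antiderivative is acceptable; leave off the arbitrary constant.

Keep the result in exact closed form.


Answer: 2*sin(5*x)/5.


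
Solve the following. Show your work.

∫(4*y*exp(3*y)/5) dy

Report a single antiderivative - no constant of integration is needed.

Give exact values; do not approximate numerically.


Step 1. Integrate ∫(4*y*exp(3*y)/5) dy by parts with u = y, dv = (4*exp(3*y)/5) dy, so v = 4*exp(3*y)/15: now 4*y*exp(3*y)/15 + ∫(-4*exp(3*y)/15) dy.
Step 2. Evaluate the standard form: now 4*y*exp(3*y)/15 - 4*exp(3*y)/45.
Answer: 4*y*exp(3*y)/15 - 4*exp(3*y)/45.


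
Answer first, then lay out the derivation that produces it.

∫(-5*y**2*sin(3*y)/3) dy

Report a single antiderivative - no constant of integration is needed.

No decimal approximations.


The answer is 5*y**2*cos(3*y)/9 - 10*y*sin(3*y)/27 - 10*cos(3*y)/81.
Step 1. Integrate ∫(-5*y**2*sin(3*y)/3) dy by parts with u = y**2, dv = (-5*sin(3*y)/3) dy, so v = 5*cos(3*y)/9: now 5*y**2*cos(3*y)/9 + ∫(-10*y*cos(3*y)/9) dy.
Step 2. Integrate ∫(-10*y*cos(3*y)/9) dy by parts with u = y, dv = (-10*cos(3*y)/9) dy, so v = -10*sin(3*y)/27: now 5*y**2*cos(3*y)/9 - 10*y*sin(3*y)/27 + ∫(10*sin(3*y)/27) dy.
Step 3. Evaluate the standard form: now 5*y**2*cos(3*y)/9 - 10*y*sin(3*y)/27 - 10*cos(3*y)/81.
Answer: 5*y**2*cos(3*y)/9 - 10*y*sin(3*y)/27 - 10*cos(3*y)/81.


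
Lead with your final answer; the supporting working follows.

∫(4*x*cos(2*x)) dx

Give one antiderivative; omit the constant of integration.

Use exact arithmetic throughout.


The answer is 2*x*sin(2*x) + cos(2*x).
Step 1. Integrate ∫(4*x*cos(2*x)) dx by parts with u = x, dv = (4*cos(2*x)) dx, so v = 2*sin(2*x): now 2*x*sin(2*x) + ∫(-2*sin(2*x)) dx.
Step 2. Evaluate the standard form: now 2*x*sin(2*x) + cos(2*x).
Answer: 2*x*sin(2*x) + cos(2*x).


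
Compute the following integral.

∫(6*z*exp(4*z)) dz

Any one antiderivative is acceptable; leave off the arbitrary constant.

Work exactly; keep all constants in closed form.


Answer: 3*z*exp(4*z)/2 - 3*exp(4*z)/8.


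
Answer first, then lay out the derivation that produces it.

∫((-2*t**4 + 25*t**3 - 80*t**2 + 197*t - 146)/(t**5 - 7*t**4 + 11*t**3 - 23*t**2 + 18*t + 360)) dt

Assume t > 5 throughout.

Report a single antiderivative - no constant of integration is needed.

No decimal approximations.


The answer is 3*log(t - 5) - 3*log(t - 4) - 2*log(t + 2) + 4*atan(t/3)/3.
Step 1. Decompose ∫((-2*t**4 + 25*t**3 - 80*t**2 + 197*t - 146)/(t**5 - 7*t**4 + 11*t**3 - 23*t**2 + 18*t + 360)) dt by partial fractions, (-2*t**4 + 25*t**3 - 80*t**2 + 197*t - 146)/(t**5 - 7*t**4 + 11*t**3 - 23*t**2 + 18*t + 360) = 4/(t**2 + 9) - 2/(t + 2) - 3/(t - 4) + 3/(t - 5): now ∫(3/(t - 5)) dt + ∫(-3/(t - 4)) dt + ∫(-2/(t + 2)) dt + ∫(4/(t**2 + 9)) dt.
Step 2. Evaluate the standard form [assuming t > 5]: now 3*log(t - 5) + ∫(-3/(t - 4)) dt + ∫(-2/(t + 2)) dt + ∫(4/(t**2 + 9)) dt.
Step 3. Evaluate the standard form [assuming t > 4]: now 3*log(t - 5) - 3*log(t - 4) + ∫(-2/(t + 2)) dt + ∫(4/(t**2 + 9)) dt.
Step 4. Evaluate the standard form [assuming t > -2]: now 3*log(t - 5) - 3*log(t - 4) - 2*log(t + 2) + ∫(4/(t**2 + 9)) dt.
Step 5. Evaluate the standard form: now 3*log(t - 5) - 3*log(t - 4) - 2*log(t + 2) + 4*atan(t/3)/3.
Answer: 3*log(t - 5) - 3*log(t - 4) - 2*log(t + 2) + 4*atan(t/3)/3.


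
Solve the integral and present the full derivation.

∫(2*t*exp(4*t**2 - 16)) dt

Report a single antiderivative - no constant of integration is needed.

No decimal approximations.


Step 1. Substitute u = t**2 - 4, turning ∫(2*t*exp(4*t**2 - 16)) dt into ∫(exp(4*u)) du: now ∫(exp(4*u)) du.
Step 2. Evaluate the standard form: now exp(4*u)/4.
Step 3. Substitute back u = t**2 - 4: now exp(4*t**2 - 16)/4.
Answer: exp(4*t**2 - 16)/4.


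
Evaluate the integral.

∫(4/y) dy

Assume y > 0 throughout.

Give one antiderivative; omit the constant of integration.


Answer: 4*log(y).


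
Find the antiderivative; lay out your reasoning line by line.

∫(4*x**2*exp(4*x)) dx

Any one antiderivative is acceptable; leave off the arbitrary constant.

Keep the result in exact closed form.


Step 1. Integrate ∫(4*x**2*exp(4*x)) dx by parts with u = x**2, dv = (4*exp(4*x)) dx, so v = exp(4*x): now x**2*exp(4*x) + ∫(-2*x*exp(4*x)) dx.
Step 2. Integrate ∫(-2*x*exp(4*x)) dx by parts with u = x, dv = (-2*exp(4*x)) dx, so v = -exp(4*x)/2: now x**2*exp(4*x) - x*exp(4*x)/2 + ∫(exp(4*x)/2) dx.
Step 3. Evaluate the standard form: now x**2*exp(4*x) - x*exp(4*x)/2 + exp(4*x)/8.
Answer: x**2*exp(4*x) - x*exp(4*x)/2 + exp(4*x)/8.


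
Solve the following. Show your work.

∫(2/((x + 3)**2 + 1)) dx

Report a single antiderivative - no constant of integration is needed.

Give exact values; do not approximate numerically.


Step 1. Substitute u = x + 3, turning ∫(2/((x + 3)**2 + 1)) dx into ∫(2/(u**2 + 1)) du: now ∫(2/(u**2 + 1)) du.
Step 2. Evaluate the standard form: now 2*atan(u).
Step 3. Substitute back u = x + 3: now 2*atan(x + 3).
Answer: 2*atan(x + 3).


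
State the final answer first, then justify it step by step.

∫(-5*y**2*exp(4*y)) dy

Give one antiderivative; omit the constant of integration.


The answer is -5*y**2*exp(4*y)/4 + 5*y*exp(4*y)/8 - 5*exp(4*y)/32.
Step 1. Integrate ∫(-5*y**2*exp(4*y)) dy by parts with u = y**2, dv = (-5*exp(4*y)) dy, so v = -5*exp(4*y)/4: now -5*y**2*exp(4*y)/4 + ∫(5*y*exp(4*y)/2) dy.
Step 2. Integrate ∫(5*y*exp(4*y)/2) dy by parts with u = y, dv = (5*exp(4*y)/2) dy, so v = 5*exp(4*y)/8: now -5*y**2*exp(4*y)/4 + 5*y*exp(4*y)/8 + ∫(-5*exp(4*y)/8) dy.
Step 3. Evaluate the standard form: now -5*y**2*exp(4*y)/4 + 5*y*exp(4*y)/8 - 5*exp(4*y)/32.
Answer: -5*y**2*exp(4*y)/4 + 5*y*exp(4*y)/8 - 5*exp(4*y)/32.


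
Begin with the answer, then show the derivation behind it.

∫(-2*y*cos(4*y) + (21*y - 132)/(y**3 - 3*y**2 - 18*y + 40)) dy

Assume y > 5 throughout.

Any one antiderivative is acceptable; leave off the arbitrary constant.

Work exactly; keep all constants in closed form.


The answer is -y*sin(4*y)/2 - log(y - 5) + 5*log(y - 2) - 4*log(y + 4) - cos(4*y)/8.
Step 1. Rewrite: now ∫(-2*y*cos(4*y)) dy + ∫((21*y - 132)/(y**3 - 3*y**2 - 18*y + 40)) dy.
Step 2. Decompose ∫((21*y - 132)/(y**3 - 3*y**2 - 18*y + 40)) dy by partial fractions, (21*y - 132)/(y**3 - 3*y**2 - 18*y + 40) = -4/(y + 4) + 5/(y - 2) - 1/(y - 5): now ∫(-2*y*cos(4*y)) dy + ∫(-1/(y - 5)) dy + ∫(5/(y - 2)) dy + ∫(-4/(y + 4)) dy.
Step 3. Evaluate the standard form [assuming y > -4]: now -4*log(y + 4) + ∫(-2*y*cos(4*y)) dy + ∫(-1/(y - 5)) dy + ∫(5/(y - 2)) dy.
Step 4. Evaluate the standard form [assuming y > 2]: now 5*log(y - 2) - 4*log(y + 4) + ∫(-2*y*cos(4*y)) dy + ∫(-1/(y - 5)) dy.
Step 5. Evaluate the standard form [assuming y > 5]: now -log(y - 5) + 5*log(y - 2) - 4*log(y + 4) + ∫(-2*y*cos(4*y)) dy.
Step 6. Integrate ∫(-2*y*cos(4*y)) dy by parts with u = y, dv = (-2*cos(4*y)) dy, so v = -sin(4*y)/2: now -y*sin(4*y)/2 - log(y - 5) + 5*log(y - 2) - 4*log(y + 4) + ∫(sin(4*y)/2) dy.
Step 7. Evaluate the standard form: now -y*sin(4*y)/2 - log(y - 5) + 5*log(y - 2) - 4*log(y + 4) - cos(4*y)/8.
Answer: -y*sin(4*y)/2 - log(y - 5) + 5*log(y - 2) - 4*log(y + 4) - cos(4*y)/8.


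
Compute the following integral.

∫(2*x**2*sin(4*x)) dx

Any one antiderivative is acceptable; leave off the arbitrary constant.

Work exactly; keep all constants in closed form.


Answer: -x**2*cos(4*x)/2 + x*sin(4*x)/4 + cos(4*x)/16.


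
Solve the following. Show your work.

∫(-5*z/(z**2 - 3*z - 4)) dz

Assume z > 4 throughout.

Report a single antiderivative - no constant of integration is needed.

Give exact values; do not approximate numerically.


Step 1. Decompose ∫(-5*z/(z**2 - 3*z - 4)) dz by partial fractions, -5*z/(z**2 - 3*z - 4) = -1/(z + 1) - 4/(z - 4): now ∫(-4/(z - 4)) dz + ∫(-1/(z + 1)) dz.
Step 2. Evaluate the standard form [assuming z > -1]: now -log(z + 1) + ∫(-4/(z - 4)) dz.
Step 3. Evaluate the standard form [assuming z > 4]: now -4*log(z - 4) - log(z + 1).
Answer: -4*log(z - 4) - log(z + 1).


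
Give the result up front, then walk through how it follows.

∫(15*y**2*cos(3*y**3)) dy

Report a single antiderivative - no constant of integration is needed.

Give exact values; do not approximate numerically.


The answer is 5*sin(3*y**3)/3.
Step 1. Substitute u = y**3, turning ∫(15*y**2*cos(3*y**3)) dy into ∫(5*cos(3*u)) du: now ∫(5*cos(3*u)) du.
Step 2. Evaluate the standard form: now 5*sin(3*u)/3.
Step 3. Substitute back u = y**3: now 5*sin(3*y**3)/3.
Answer: 5*sin(3*y**3)/3.


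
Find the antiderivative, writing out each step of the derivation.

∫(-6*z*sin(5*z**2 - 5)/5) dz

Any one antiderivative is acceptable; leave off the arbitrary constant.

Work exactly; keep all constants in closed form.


Step 1. Substitute u = z**2 - 1, turning ∫(-6*z*sin(5*z**2 - 5)/5) dz into ∫(-3*sin(5*u)/5) du: now ∫(-3*sin(5*u)/5) du.
Step 2. Evaluate the standard form: now 3*cos(5*u)/25.
Step 3. Substitute back u = z**2 - 1: now 3*cos(5*z**2 - 5)/25.
Answer: 3*cos(5*z**2 - 5)/25.


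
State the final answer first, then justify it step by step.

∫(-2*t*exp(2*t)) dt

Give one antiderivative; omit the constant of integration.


The answer is -t*exp(2*t) + exp(2*t)/2.
Step 1. Integrate ∫(-2*t*exp(2*t)) dt by parts with u = t, dv = (-2*exp(2*t)) dt, so v = -exp(2*t): now -t*exp(2*t) + ∫(exp(2*t)) dt.
Step 2. Evaluate the standard form: now -t*exp(2*t) + exp(2*t)/2.
Answer: -t*exp(2*t) + exp(2*t)/2.


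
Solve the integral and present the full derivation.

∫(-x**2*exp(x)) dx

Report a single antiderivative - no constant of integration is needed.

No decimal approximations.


Step 1. Integrate ∫(-x**2*exp(x)) dx by parts with u = x**2, dv = (-exp(x)) dx, so v = -exp(x): now -x**2*exp(x) + ∫(2*x*exp(x)) dx.
Step 2. Integrate ∫(2*x*exp(x)) dx by parts with u = x, dv = (2*exp(x)) dx, so v = 2*exp(x): now -x**2*exp(x) + 2*x*exp(x) + ∫(-2*exp(x)) dx.
Step 3. Evaluate the standard form: now -x**2*exp(x) + 2*x*exp(x) - 2*exp(x).
Answer: -x**2*exp(x) + 2*x*exp(x) - 2*exp(x).


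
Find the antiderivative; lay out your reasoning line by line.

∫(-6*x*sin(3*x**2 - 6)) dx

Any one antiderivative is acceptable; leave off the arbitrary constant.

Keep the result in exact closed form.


Step 1. Substitute u = x**2 - 2, turning ∫(-6*x*sin(3*x**2 - 6)) dx into ∫(-3*sin(3*u)) du: now ∫(-3*sin(3*u)) du.
Step 2. Evaluate the standard form: now cos(3*u).
Step 3. Substitute back u = x**2 - 2: now cos(3*x**2 - 6).
Answer: cos(3*x**2 - 6).


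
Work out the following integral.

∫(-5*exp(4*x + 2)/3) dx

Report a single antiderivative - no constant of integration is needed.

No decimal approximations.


Answer: -5*exp(4*x + 2)/12.


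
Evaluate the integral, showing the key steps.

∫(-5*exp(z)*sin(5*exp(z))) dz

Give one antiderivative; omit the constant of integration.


Step 1. Substitute u = exp(z), turning ∫(-5*exp(z)*sin(5*exp(z))) dz into ∫(-5*sin(5*u)) du: now ∫(-5*sin(5*u)) du.
Step 2. Evaluate the standard form: now cos(5*u).
Step 3. Substitute back u = exp(z): now cos(5*exp(z)).
Answer: cos(5*exp(z)).


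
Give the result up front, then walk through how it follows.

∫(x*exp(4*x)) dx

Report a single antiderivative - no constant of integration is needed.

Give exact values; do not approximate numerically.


The answer is x*exp(4*x)/4 - exp(4*x)/16.
Step 1. Integrate ∫(x*exp(4*x)) dx by parts with u = x, dv = (exp(4*x)) dx, so v = exp(4*x)/4: now x*exp(4*x)/4 + ∫(-exp(4*x)/4) dx.
Step 2. Evaluate the standard form: now x*exp(4*x)/4 - exp(4*x)/16.
Answer: x*exp(4*x)/4 - exp(4*x)/16.


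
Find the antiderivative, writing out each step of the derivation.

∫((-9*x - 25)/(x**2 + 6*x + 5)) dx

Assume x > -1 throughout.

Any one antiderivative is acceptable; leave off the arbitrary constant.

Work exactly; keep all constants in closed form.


Step 1. Decompose ∫((-9*x - 25)/(x**2 + 6*x + 5)) dx by partial fractions, (-9*x - 25)/(x**2 + 6*x + 5) = -5/(x + 5) - 4/(x + 1): now ∫(-4/(x + 1)) dx + ∫(-5/(x + 5)) dx.
Step 2. Evaluate the standard form [assuming x > -5]: now -5*log(x + 5) + ∫(-4/(x + 1)) dx.
Step 3. Evaluate the standard form [assuming x > -1]: now -4*log(x + 1) - 5*log(x + 5).
Answer: -4*log(x + 1) - 5*log(x + 5).


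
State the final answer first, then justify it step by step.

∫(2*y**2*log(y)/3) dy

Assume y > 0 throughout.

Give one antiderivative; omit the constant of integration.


The answer is 2*y**3*log(y)/9 - 2*y**3/27.
Step 1. Integrate ∫(2*y**2*log(y)/3) dy by parts with u = log(y), dv = (2*y**2/3) dy, so v = 2*y**3/9 [assuming y > 0]: now 2*y**3*log(y)/9 + ∫(-2*y**2/9) dy.
Step 2. Evaluate the standard form: now 2*y**3*log(y)/9 - 2*y**3/27.
Answer: 2*y**3*log(y)/9 - 2*y**3/27.


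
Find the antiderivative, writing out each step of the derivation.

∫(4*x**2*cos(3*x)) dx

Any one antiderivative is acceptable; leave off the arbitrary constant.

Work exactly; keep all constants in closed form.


Step 1. Integrate ∫(4*x**2*cos(3*x)) dx by parts with u = x**2, dv = (4*cos(3*x)) dx, so v = 4*sin(3*x)/3: now 4*x**2*sin(3*x)/3 + ∫(-8*x*sin(3*x)/3) dx.
Step 2. Integrate ∫(-8*x*sin(3*x)/3) dx by parts with u = x, dv = (-8*sin(3*x)/3) dx, so v = 8*cos(3*x)/9: now 4*x**2*sin(3*x)/3 + 8*x*cos(3*x)/9 + ∫(-8*cos(3*x)/9) dx.
Step 3. Evaluate the standard form: now 4*x**2*sin(3*x)/3 + 8*x*cos(3*x)/9 - 8*sin(3*x)/27.
Answer: 4*x**2*sin(3*x)/3 + 8*x*cos(3*x)/9 - 8*sin(3*x)/27.


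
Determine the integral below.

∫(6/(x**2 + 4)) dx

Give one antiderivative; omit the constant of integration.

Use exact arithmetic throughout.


Answer: 3*atan(x/2).


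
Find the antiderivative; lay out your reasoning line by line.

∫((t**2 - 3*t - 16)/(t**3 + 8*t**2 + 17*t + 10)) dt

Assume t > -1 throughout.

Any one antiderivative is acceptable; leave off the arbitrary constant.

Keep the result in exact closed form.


Step 1. Decompose ∫((t**2 - 3*t - 16)/(t**3 + 8*t**2 + 17*t + 10)) dt by partial fractions, (t**2 - 3*t - 16)/(t**3 + 8*t**2 + 17*t + 10) = 2/(t + 5) + 2/(t + 2) - 3/(t + 1): now ∫(-3/(t + 1)) dt + ∫(2/(t + 2)) dt + ∫(2/(t + 5)) dt.
Step 2. Evaluate the standard form [assuming t > -1]: now -3*log(t + 1) + ∫(2/(t + 2)) dt + ∫(2/(t + 5)) dt.
Step 3. Evaluate the standard form [assuming t > -5]: now -3*log(t + 1) + 2*log(t + 5) + ∫(2/(t + 2)) dt.
Step 4. Evaluate the standard form [assuming t > -2]: now -3*log(t + 1) + 2*log(t + 2) + 2*log(t + 5).
Answer: -3*log(t + 1) + 2*log(t + 2) + 2*log(t + 5).


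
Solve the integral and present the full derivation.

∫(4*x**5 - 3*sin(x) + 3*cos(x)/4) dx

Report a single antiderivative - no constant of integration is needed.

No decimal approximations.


Step 1. Rewrite: now ∫(4*x**5) dx + ∫(-3*sin(x)) dx + ∫(3*cos(x)/4) dx.
Step 2. Evaluate the standard form: now 3*cos(x) + ∫(4*x**5) dx + ∫(3*cos(x)/4) dx.
Step 3. Evaluate the standard form: now 2*x**6/3 + 3*cos(x) + ∫(3*cos(x)/4) dx.
Step 4. Evaluate the standard form: now 2*x**6/3 + 3*sin(x)/4 + 3*cos(x).
Answer: 2*x**6/3 + 3*sin(x)/4 + 3*cos(x).


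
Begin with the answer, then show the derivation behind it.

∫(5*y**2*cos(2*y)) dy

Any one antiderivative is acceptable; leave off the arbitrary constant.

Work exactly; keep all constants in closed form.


The answer is 5*y**2*sin(2*y)/2 + 5*y*cos(2*y)/2 - 5*sin(2*y)/4.
Step 1. Integrate ∫(5*y**2*cos(2*y)) dy by parts with u = y**2, dv = (5*cos(2*y)) dy, so v = 5*sin(2*y)/2: now 5*y**2*sin(2*y)/2 + ∫(-5*y*sin(2*y)) dy.
Step 2. Integrate ∫(-5*y*sin(2*y)) dy by parts with u = y, dv = (-5*sin(2*y)) dy, so v = 5*cos(2*y)/2: now 5*y**2*sin(2*y)/2 + 5*y*cos(2*y)/2 + ∫(-5*cos(2*y)/2) dy.
Step 3. Evaluate the standard form: now 5*y**2*sin(2*y)/2 + 5*y*cos(2*y)/2 - 5*sin(2*y)/4.
Answer: 5*y**2*sin(2*y)/2 + 5*y*cos(2*y)/2 - 5*sin(2*y)/4.


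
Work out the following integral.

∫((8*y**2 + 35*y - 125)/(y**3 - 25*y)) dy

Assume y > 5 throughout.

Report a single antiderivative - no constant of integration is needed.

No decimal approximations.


Answer: 5*log(y) + 5*log(y - 5) - 2*log(y + 5).


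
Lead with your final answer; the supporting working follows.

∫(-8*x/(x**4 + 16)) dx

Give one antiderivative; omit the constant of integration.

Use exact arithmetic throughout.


The answer is -atan(x**2/4).
Step 1. Substitute u = x**2, turning ∫(-8*x/(x**4 + 16)) dx into ∫(-4/(u**2 + 16)) du: now ∫(-4/(u**2 + 16)) du.
Step 2. Evaluate the standard form: now -atan(u/4).
Step 3. Substitute back u = x**2: now -atan(x**2/4).
Answer: -atan(x**2/4).


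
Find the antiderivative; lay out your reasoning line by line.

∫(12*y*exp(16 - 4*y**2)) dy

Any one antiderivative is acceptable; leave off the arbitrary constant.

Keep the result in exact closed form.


Step 1. Substitute u = y**2 - 4, turning ∫(12*y*exp(16 - 4*y**2)) dy into ∫(6*exp(-4*u)) du: now ∫(6*exp(-4*u)) du.
Step 2. Evaluate the standard form: now -3*exp(-4*u)/2.
Step 3. Substitute back u = y**2 - 4: now -3*exp(16 - 4*y**2)/2.
Answer: -3*exp(16 - 4*y**2)/2.


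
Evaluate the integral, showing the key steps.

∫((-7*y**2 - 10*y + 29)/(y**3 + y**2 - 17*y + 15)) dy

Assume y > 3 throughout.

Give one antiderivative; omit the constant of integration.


Step 1. Decompose ∫((-7*y**2 - 10*y + 29)/(y**3 + y**2 - 17*y + 15)) dy by partial fractions, (-7*y**2 - 10*y + 29)/(y**3 + y**2 - 17*y + 15) = -2/(y + 5) - 1/(y - 1) - 4/(y - 3): now ∫(-4/(y - 3)) dy + ∫(-1/(y - 1)) dy + ∫(-2/(y + 5)) dy.
Step 2. Evaluate the standard form [assuming y > 1]: now -log(y - 1) + ∫(-4/(y - 3)) dy + ∫(-2/(y + 5)) dy.
Step 3. Evaluate the standard form [assuming y > 3]: now -4*log(y - 3) - log(y - 1) + ∫(-2/(y + 5)) dy.
Step 4. Evaluate the standard form [assuming y > -5]: now -4*log(y - 3) - log(y - 1) - 2*log(y + 5).
Answer: -4*log(y - 3) - log(y - 1) - 2*log(y + 5).


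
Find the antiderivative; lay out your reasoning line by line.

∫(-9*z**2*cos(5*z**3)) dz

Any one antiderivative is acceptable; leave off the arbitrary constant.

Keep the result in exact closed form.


Step 1. Substitute u = z**3, turning ∫(-9*z**2*cos(5*z**3)) dz into ∫(-3*cos(5*u)) du: now ∫(-3*cos(5*u)) du.
Step 2. Evaluate the standard form: now -3*sin(5*u)/5.
Step 3. Substitute back u = z**3: now -3*sin(5*z**3)/5.
Answer: -3*sin(5*z**3)/5.


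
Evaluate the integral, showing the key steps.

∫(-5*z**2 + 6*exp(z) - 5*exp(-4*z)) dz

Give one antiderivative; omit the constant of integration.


Step 1. Rewrite: now ∫(-5*z**2) dz + ∫(-5*exp(-4*z)) dz + ∫(6*exp(z)) dz.
Step 2. Evaluate the standard form: now -5*z**3/3 + ∫(-5*exp(-4*z)) dz + ∫(6*exp(z)) dz.
Step 3. Evaluate the standard form: now -5*z**3/3 + ∫(6*exp(z)) dz + 5*exp(-4*z)/4.
Step 4. Evaluate the standard form: now -5*z**3/3 + 6*exp(z) + 5*exp(-4*z)/4.
Answer: -5*z**3/3 + 6*exp(z) + 5*exp(-4*z)/4.


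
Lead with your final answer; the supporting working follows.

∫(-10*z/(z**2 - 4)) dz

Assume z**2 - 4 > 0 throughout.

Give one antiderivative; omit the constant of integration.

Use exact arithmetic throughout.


The answer is -5*log(z**2 - 4).
Step 1. Substitute u = z**2 - 4, turning ∫(-10*z/(z**2 - 4)) dz into ∫(-5/u) du: now ∫(-5/u) du.
Step 2. Evaluate the standard form [assuming u > 0]: now -5*log(u).
Step 3. Substitute back u = z**2 - 4: now -5*log(z**2 - 4).
Answer: -5*log(z**2 - 4).


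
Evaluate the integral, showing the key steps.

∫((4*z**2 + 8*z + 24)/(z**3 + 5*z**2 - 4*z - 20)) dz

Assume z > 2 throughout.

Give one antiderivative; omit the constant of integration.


Step 1. Decompose ∫((4*z**2 + 8*z + 24)/(z**3 + 5*z**2 - 4*z - 20)) dz by partial fractions, (4*z**2 + 8*z + 24)/(z**3 + 5*z**2 - 4*z - 20) = 4/(z + 5) - 2/(z + 2) + 2/(z - 2): now ∫(2/(z - 2)) dz + ∫(-2/(z + 2)) dz + ∫(4/(z + 5)) dz.
Step 2. Evaluate the standard form [assuming z > -5]: now 4*log(z + 5) + ∫(2/(z - 2)) dz + ∫(-2/(z + 2)) dz.
Step 3. Evaluate the standard form [assuming z > 2]: now 2*log(z - 2) + 4*log(z + 5) + ∫(-2/(z + 2)) dz.
Step 4. Evaluate the standard form [assuming z > -2]: now 2*log(z - 2) - 2*log(z + 2) + 4*log(z + 5).
Answer: 2*log(z - 2) - 2*log(z + 2) + 4*log(z + 5).


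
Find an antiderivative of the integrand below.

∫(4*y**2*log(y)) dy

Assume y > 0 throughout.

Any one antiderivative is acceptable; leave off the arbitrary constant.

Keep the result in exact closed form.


Answer: 4*y**3*log(y)/3 - 4*y**3/9.


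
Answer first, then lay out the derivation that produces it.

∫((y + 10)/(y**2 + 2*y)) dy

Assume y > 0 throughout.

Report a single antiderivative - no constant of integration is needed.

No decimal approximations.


The answer is 5*log(y) - 4*log(y + 2).
Step 1. Decompose ∫((y + 10)/(y**2 + 2*y)) dy by partial fractions, (y + 10)/(y**2 + 2*y) = -4/(y + 2) + 5/y: now ∫(5/y) dy + ∫(-4/(y + 2)) dy.
Step 2. Evaluate the standard form [assuming y > 0]: now 5*log(y) + ∫(-4/(y + 2)) dy.
Step 3. Evaluate the standard form [assuming y > -2]: now 5*log(y) - 4*log(y + 2).
Answer: 5*log(y) - 4*log(y + 2).


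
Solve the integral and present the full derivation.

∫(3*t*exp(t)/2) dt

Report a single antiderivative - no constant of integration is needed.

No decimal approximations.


Step 1. Integrate ∫(3*t*exp(t)/2) dt by parts with u = t, dv = (3*exp(t)/2) dt, so v = 3*exp(t)/2: now 3*t*exp(t)/2 + ∫(-3*exp(t)/2) dt.
Step 2. Evaluate the standard form: now 3*t*exp(t)/2 - 3*exp(t)/2.
Answer: 3*t*exp(t)/2 - 3*exp(t)/2.


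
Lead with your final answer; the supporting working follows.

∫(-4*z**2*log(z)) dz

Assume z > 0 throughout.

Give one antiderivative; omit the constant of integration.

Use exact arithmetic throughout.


The answer is -4*z**3*log(z)/3 + 4*z**3/9.
Step 1. Integrate ∫(-4*z**2*log(z)) dz by parts with u = log(z), dv = (-4*z**2) dz, so v = -4*z**3/3 [assuming z > 0]: now -4*z**3*log(z)/3 + ∫(4*z**2/3) dz.
Step 2. Evaluate the standard form: now -4*z**3*log(z)/3 + 4*z**3/9.
Answer: -4*z**3*log(z)/3 + 4*z**3/9.


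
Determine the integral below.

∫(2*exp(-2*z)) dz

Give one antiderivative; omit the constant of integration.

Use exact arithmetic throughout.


Answer: -exp(-2*z).


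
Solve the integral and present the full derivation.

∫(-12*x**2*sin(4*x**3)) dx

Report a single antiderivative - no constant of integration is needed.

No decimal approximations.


Step 1. Substitute u = x**3, turning ∫(-12*x**2*sin(4*x**3)) dx into ∫(-4*sin(4*u)) du: now ∫(-4*sin(4*u)) du.
Step 2. Evaluate the standard form: now cos(4*u).
Step 3. Substitute back u = x**3: now cos(4*x**3).
Answer: cos(4*x**3).


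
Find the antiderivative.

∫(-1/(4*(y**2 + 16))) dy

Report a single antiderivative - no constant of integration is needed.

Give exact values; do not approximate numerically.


Answer: -atan(y/4)/16.


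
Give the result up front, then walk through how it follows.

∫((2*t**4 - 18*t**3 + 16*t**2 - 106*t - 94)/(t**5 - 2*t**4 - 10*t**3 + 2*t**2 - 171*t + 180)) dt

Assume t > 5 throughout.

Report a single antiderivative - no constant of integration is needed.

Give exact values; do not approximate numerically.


The answer is -log(t - 5) + log(t - 1) + 2*log(t + 4) - 2*atan(t/3)/3.
Step 1. Decompose ∫((2*t**4 - 18*t**3 + 16*t**2 - 106*t - 94)/(t**5 - 2*t**4 - 10*t**3 + 2*t**2 - 171*t + 180)) dt by partial fractions, (2*t**4 - 18*t**3 + 16*t**2 - 106*t - 94)/(t**5 - 2*t**4 - 10*t**3 + 2*t**2 - 171*t + 180) = -2/(t**2 + 9) + 2/(t + 4) + 1/(t - 1) - 1/(t - 5): now ∫(-1/(t - 5)) dt + ∫(1/(t - 1)) dt + ∫(2/(t + 4)) dt + ∫(-2/(t**2 + 9)) dt.
Step 2. Evaluate the standard form [assuming t > -4]: now 2*log(t + 4) + ∫(-1/(t - 5)) dt + ∫(1/(t - 1)) dt + ∫(-2/(t**2 + 9)) dt.
Step 3. Evaluate the standard form [assuming t > 1]: now log(t - 1) + 2*log(t + 4) + ∫(-1/(t - 5)) dt + ∫(-2/(t**2 + 9)) dt.
Step 4. Evaluate the standard form [assuming t > 5]: now -log(t - 5) + log(t - 1) + 2*log(t + 4) + ∫(-2/(t**2 + 9)) dt.
Step 5. Evaluate the standard form: now -log(t - 5) + log(t - 1) + 2*log(t + 4) - 2*atan(t/3)/3.
Answer: -log(t - 5) + log(t - 1) + 2*log(t + 4) - 2*atan(t/3)/3.


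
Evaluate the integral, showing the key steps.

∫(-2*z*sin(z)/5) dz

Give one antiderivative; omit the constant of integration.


Step 1. Integrate ∫(-2*z*sin(z)/5) dz by parts with u = z, dv = (-2*sin(z)/5) dz, so v = 2*cos(z)/5: now 2*z*cos(z)/5 + ∫(-2*cos(z)/5) dz.
Step 2. Evaluate the standard form: now 2*z*cos(z)/5 - 2*sin(z)/5.
Answer: 2*z*cos(z)/5 - 2*sin(z)/5.


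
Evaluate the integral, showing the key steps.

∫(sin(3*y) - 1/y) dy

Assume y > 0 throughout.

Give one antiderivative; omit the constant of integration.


Step 1. Rewrite: now ∫(-1/y) dy + ∫(sin(3*y)) dy.
Step 2. Evaluate the standard form [assuming y > 0]: now -log(y) + ∫(sin(3*y)) dy.
Step 3. Evaluate the standard form: now -log(y) - cos(3*y)/3.
Answer: -log(y) - cos(3*y)/3.


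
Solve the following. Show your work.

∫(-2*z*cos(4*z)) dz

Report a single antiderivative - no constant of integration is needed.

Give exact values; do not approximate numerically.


Step 1. Integrate ∫(-2*z*cos(4*z)) dz by parts with u = z, dv = (-2*cos(4*z)) dz, so v = -sin(4*z)/2: now -z*sin(4*z)/2 + ∫(sin(4*z)/2) dz.
Step 2. Evaluate the standard form: now -z*sin(4*z)/2 - cos(4*z)/8.
Answer: -z*sin(4*z)/2 - cos(4*z)/8.


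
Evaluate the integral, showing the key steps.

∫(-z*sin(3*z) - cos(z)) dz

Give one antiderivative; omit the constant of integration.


Step 1. Rewrite: now ∫(-z*sin(3*z)) dz + ∫(-cos(z)) dz.
Step 2. Integrate ∫(-z*sin(3*z)) dz by parts with u = z, dv = (-sin(3*z)) dz, so v = cos(3*z)/3: now z*cos(3*z)/3 + ∫(-cos(z)) dz + ∫(-cos(3*z)/3) dz.
Step 3. Evaluate the standard form: now z*cos(3*z)/3 - sin(3*z)/9 + ∫(-cos(z)) dz.
Step 4. Evaluate the standard form: now z*cos(3*z)/3 - sin(z) - sin(3*z)/9.
Answer: z*cos(3*z)/3 - sin(z) - sin(3*z)/9.


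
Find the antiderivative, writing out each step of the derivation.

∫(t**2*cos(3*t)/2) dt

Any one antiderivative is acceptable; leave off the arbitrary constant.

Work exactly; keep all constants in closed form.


Step 1. Integrate ∫(t**2*cos(3*t)/2) dt by parts with u = t**2, dv = (cos(3*t)/2) dt, so v = sin(3*t)/6: now t**2*sin(3*t)/6 + ∫(-t*sin(3*t)/3) dt.
Step 2. Integrate ∫(-t*sin(3*t)/3) dt by parts with u = t, dv = (-sin(3*t)/3) dt, so v = cos(3*t)/9: now t**2*sin(3*t)/6 + t*cos(3*t)/9 + ∫(-cos(3*t)/9) dt.
Step 3. Evaluate the standard form: now t**2*sin(3*t)/6 + t*cos(3*t)/9 - sin(3*t)/27.
Answer: t**2*sin(3*t)/6 + t*cos(3*t)/9 - sin(3*t)/27.


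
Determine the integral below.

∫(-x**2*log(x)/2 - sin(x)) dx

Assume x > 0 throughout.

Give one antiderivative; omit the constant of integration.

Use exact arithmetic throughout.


Answer: -x**3*log(x)/6 + x**3/18 + cos(x).


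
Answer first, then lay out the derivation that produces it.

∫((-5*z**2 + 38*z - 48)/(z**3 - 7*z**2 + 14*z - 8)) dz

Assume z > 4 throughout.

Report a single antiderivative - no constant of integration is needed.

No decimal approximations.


The answer is 4*log(z - 4) - 4*log(z - 2) - 5*log(z - 1).
Step 1. Decompose ∫((-5*z**2 + 38*z - 48)/(z**3 - 7*z**2 + 14*z - 8)) dz by partial fractions, (-5*z**2 + 38*z - 48)/(z**3 - 7*z**2 + 14*z - 8) = -5/(z - 1) - 4/(z - 2) + 4/(z - 4): now ∫(4/(z - 4)) dz + ∫(-4/(z - 2)) dz + ∫(-5/(z - 1)) dz.
Step 2. Evaluate the standard form [assuming z > 4]: now 4*log(z - 4) + ∫(-4/(z - 2)) dz + ∫(-5/(z - 1)) dz.
Step 3. Evaluate the standard form [assuming z > 1]: now 4*log(z - 4) - 5*log(z - 1) + ∫(-4/(z - 2)) dz.
Step 4. Evaluate the standard form [assuming z > 2]: now 4*log(z - 4) - 4*log(z - 2) - 5*log(z - 1).
Answer: 4*log(z - 4) - 4*log(z - 2) - 5*log(z - 1).


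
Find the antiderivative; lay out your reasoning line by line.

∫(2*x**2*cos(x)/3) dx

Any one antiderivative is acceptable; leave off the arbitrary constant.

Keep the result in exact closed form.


Step 1. Integrate ∫(2*x**2*cos(x)/3) dx by parts with u = x**2, dv = (2*cos(x)/3) dx, so v = 2*sin(x)/3: now 2*x**2*sin(x)/3 + ∫(-4*x*sin(x)/3) dx.
Step 2. Integrate ∫(-4*x*sin(x)/3) dx by parts with u = x, dv = (-4*sin(x)/3) dx, so v = 4*cos(x)/3: now 2*x**2*sin(x)/3 + 4*x*cos(x)/3 + ∫(-4*cos(x)/3) dx.
Step 3. Evaluate the standard form: now 2*x**2*sin(x)/3 + 4*x*cos(x)/3 - 4*sin(x)/3.
Answer: 2*x**2*sin(x)/3 + 4*x*cos(x)/3 - 4*sin(x)/3.


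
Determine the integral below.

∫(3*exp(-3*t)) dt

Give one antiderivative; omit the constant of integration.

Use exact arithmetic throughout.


Answer: -exp(-3*t).


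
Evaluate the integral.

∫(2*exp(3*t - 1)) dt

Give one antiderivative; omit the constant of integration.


Answer: 2*exp(3*t - 1)/3.


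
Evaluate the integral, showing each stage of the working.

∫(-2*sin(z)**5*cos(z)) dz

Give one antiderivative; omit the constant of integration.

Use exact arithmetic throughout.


Step 1. Substitute u = sin(z), turning ∫(-2*sin(z)**5*cos(z)) dz into ∫(-2*u**5) du: now ∫(-2*u**5) du.
Step 2. Evaluate the standard form: now -u**6/3.
Step 3. Substitute back u = sin(z): now -sin(z)**6/3.
Answer: -sin(z)**6/3.


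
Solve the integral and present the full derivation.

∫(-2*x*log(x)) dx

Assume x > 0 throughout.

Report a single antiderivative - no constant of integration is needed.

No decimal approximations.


Step 1. Integrate ∫(-2*x*log(x)) dx by parts with u = log(x), dv = (-2*x) dx, so v = -x**2 [assuming x > 0]: now -x**2*log(x) + ∫(x) dx.
Step 2. Evaluate the standard form: now -x**2*log(x) + x**2/2.
Answer: -x**2*log(x) + x**2/2.


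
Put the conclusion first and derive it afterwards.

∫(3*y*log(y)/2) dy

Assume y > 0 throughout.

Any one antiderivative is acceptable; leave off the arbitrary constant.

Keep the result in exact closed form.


The answer is 3*y**2*log(y)/4 - 3*y**2/8.
Step 1. Integrate ∫(3*y*log(y)/2) dy by parts with u = log(y), dv = (3*y/2) dy, so v = 3*y**2/4 [assuming y > 0]: now 3*y**2*log(y)/4 + ∫(-3*y/4) dy.
Step 2. Evaluate the standard form: now 3*y**2*log(y)/4 - 3*y**2/8.
Answer: 3*y**2*log(y)/4 - 3*y**2/8.


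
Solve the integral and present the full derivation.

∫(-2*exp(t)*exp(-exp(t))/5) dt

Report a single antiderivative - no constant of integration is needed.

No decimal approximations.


Step 1. Substitute u = exp(t), turning ∫(-2*exp(t)*exp(-exp(t))/5) dt into ∫(-2*exp(-u)/5) du: now ∫(-2*exp(-u)/5) du.
Step 2. Evaluate the standard form: now 2*exp(-u)/5.
Step 3. Substitute back u = exp(t): now 2*exp(-exp(t))/5.
Answer: 2*exp(-exp(t))/5.


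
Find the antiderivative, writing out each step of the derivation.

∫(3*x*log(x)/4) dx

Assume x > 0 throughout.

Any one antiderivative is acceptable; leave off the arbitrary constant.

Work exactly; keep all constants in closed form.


Step 1. Integrate ∫(3*x*log(x)/4) dx by parts with u = log(x), dv = (3*x/4) dx, so v = 3*x**2/8 [assuming x > 0]: now 3*x**2*log(x)/8 + ∫(-3*x/8) dx.
Step 2. Evaluate the standard form: now 3*x**2*log(x)/8 - 3*x**2/16.
Answer: 3*x**2*log(x)/8 - 3*x**2/16.


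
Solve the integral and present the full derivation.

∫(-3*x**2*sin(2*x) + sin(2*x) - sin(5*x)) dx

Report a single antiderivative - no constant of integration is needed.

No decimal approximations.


Step 1. Rewrite: now ∫(-3*x**2*sin(2*x)) dx + ∫(sin(2*x)) dx + ∫(-sin(5*x)) dx.
Step 2. Evaluate the standard form: now cos(5*x)/5 + ∫(-3*x**2*sin(2*x)) dx + ∫(sin(2*x)) dx.
Step 3. Evaluate the standard form: now -cos(2*x)/2 + cos(5*x)/5 + ∫(-3*x**2*sin(2*x)) dx.
Step 4. Integrate ∫(-3*x**2*sin(2*x)) dx by parts with u = x**2, dv = (-3*sin(2*x)) dx, so v = 3*cos(2*x)/2: now 3*x**2*cos(2*x)/2 - cos(2*x)/2 + cos(5*x)/5 + ∫(-3*x*cos(2*x)) dx.
Step 5. Integrate ∫(-3*x*cos(2*x)) dx by parts with u = x, dv = (-3*cos(2*x)) dx, so v = -3*sin(2*x)/2: now 3*x**2*cos(2*x)/2 - 3*x*sin(2*x)/2 - cos(2*x)/2 + cos(5*x)/5 + ∫(3*sin(2*x)/2) dx.
Step 6. Evaluate the standard form: now 3*x**2*cos(2*x)/2 - 3*x*sin(2*x)/2 - 5*cos(2*x)/4 + cos(5*x)/5.
Answer: 3*x**2*cos(2*x)/2 - 3*x*sin(2*x)/2 - 5*cos(2*x)/4 + cos(5*x)/5.


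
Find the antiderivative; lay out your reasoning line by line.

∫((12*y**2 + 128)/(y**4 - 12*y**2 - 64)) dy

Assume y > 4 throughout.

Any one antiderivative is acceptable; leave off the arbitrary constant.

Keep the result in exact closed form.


Step 1. Decompose ∫((12*y**2 + 128)/(y**4 - 12*y**2 - 64)) dy by partial fractions, (12*y**2 + 128)/(y**4 - 12*y**2 - 64) = -4/(y**2 + 4) - 2/(y + 4) + 2/(y - 4): now ∫(2/(y - 4)) dy + ∫(-2/(y + 4)) dy + ∫(-4/(y**2 + 4)) dy.
Step 2. Evaluate the standard form [assuming y > 4]: now 2*log(y - 4) + ∫(-2/(y + 4)) dy + ∫(-4/(y**2 + 4)) dy.
Step 3. Evaluate the standard form [assuming y > -4]: now 2*log(y - 4) - 2*log(y + 4) + ∫(-4/(y**2 + 4)) dy.
Step 4. Evaluate the standard form: now 2*log(y - 4) - 2*log(y + 4) - 2*atan(y/2).
Answer: 2*log(y - 4) - 2*log(y + 4) - 2*atan(y/2).


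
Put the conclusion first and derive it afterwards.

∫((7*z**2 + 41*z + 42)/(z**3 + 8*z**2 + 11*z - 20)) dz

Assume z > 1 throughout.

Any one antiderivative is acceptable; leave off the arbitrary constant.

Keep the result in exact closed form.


The answer is 3*log(z - 1) + 2*log(z + 4) + 2*log(z + 5).
Step 1. Decompose ∫((7*z**2 + 41*z + 42)/(z**3 + 8*z**2 + 11*z - 20)) dz by partial fractions, (7*z**2 + 41*z + 42)/(z**3 + 8*z**2 + 11*z - 20) = 2/(z + 5) + 2/(z + 4) + 3/(z - 1): now ∫(3/(z - 1)) dz + ∫(2/(z + 4)) dz + ∫(2/(z + 5)) dz.
Step 2. Evaluate the standard form [assuming z > -5]: now 2*log(z + 5) + ∫(3/(z - 1)) dz + ∫(2/(z + 4)) dz.
Step 3. Evaluate the standard form [assuming z > 1]: now 3*log(z - 1) + 2*log(z + 5) + ∫(2/(z + 4)) dz.
Step 4. Evaluate the standard form [assuming z > -4]: now 3*log(z - 1) + 2*log(z + 4) + 2*log(z + 5).
Answer: 3*log(z - 1) + 2*log(z + 4) + 2*log(z + 5).


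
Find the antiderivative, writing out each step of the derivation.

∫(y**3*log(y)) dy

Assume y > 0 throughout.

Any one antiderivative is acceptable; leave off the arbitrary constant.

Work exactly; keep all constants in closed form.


Step 1. Integrate ∫(y**3*log(y)) dy by parts with u = log(y), dv = (y**3) dy, so v = y**4/4 [assuming y > 0]: now y**4*log(y)/4 + ∫(-y**3/4) dy.
Step 2. Evaluate the standard form: now y**4*log(y)/4 - y**4/16.
Answer: y**4*log(y)/4 - y**4/16.


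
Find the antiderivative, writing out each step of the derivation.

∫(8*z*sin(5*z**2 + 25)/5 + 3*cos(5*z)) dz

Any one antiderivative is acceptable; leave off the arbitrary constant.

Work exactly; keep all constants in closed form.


Step 1. Rewrite: now ∫(8*z*sin(5*z**2 + 25)/5) dz + ∫(3*cos(5*z)) dz.
Step 2. Evaluate the standard form: now 3*sin(5*z)/5 + ∫(8*z*sin(5*z**2 + 25)/5) dz.
Step 3. Substitute u = z**2 + 5, turning ∫(8*z*sin(5*z**2 + 25)/5) dz into ∫(4*sin(5*u)/5) du: now 3*sin(5*z)/5 + ∫(4*sin(5*u)/5) du.
Step 4. Evaluate the standard form: now 3*sin(5*z)/5 - 4*cos(5*u)/25.
Step 5. Substitute back u = z**2 + 5: now 3*sin(5*z)/5 - 4*cos(5*z**2 + 25)/25.
Answer: 3*sin(5*z)/5 - 4*cos(5*z**2 + 25)/25.


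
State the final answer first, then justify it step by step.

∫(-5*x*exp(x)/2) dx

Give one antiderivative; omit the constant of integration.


The answer is -5*x*exp(x)/2 + 5*exp(x)/2.
Step 1. Integrate ∫(-5*x*exp(x)/2) dx by parts with u = x, dv = (-5*exp(x)/2) dx, so v = -5*exp(x)/2: now -5*x*exp(x)/2 + ∫(5*exp(x)/2) dx.
Step 2. Evaluate the standard form: now -5*x*exp(x)/2 + 5*exp(x)/2.
Answer: -5*x*exp(x)/2 + 5*exp(x)/2.


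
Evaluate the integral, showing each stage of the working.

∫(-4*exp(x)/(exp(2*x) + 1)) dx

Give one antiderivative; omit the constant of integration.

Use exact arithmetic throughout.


Step 1. Substitute u = exp(x), turning ∫(-4*exp(x)/(exp(2*x) + 1)) dx into ∫(-4/(u**2 + 1)) du: now ∫(-4/(u**2 + 1)) du.
Step 2. Evaluate the standard form: now -4*atan(u).
Step 3. Substitute back u = exp(x): now -4*atan(exp(x)).
Answer: -4*atan(exp(x)).


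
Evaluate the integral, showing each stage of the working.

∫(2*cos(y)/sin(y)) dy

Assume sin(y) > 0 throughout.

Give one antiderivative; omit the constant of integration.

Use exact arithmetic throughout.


Step 1. Substitute u = sin(y), turning ∫(2*cos(y)/sin(y)) dy into ∫(2/u) du: now ∫(2/u) du.
Step 2. Evaluate the standard form [assuming u > 0]: now 2*log(u).
Step 3. Substitute back u = sin(y): now 2*log(sin(y)).
Answer: 2*log(sin(y)).


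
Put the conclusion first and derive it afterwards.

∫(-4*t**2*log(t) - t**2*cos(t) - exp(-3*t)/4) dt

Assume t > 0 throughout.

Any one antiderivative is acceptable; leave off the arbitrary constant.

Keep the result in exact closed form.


The answer is -4*t**3*log(t)/3 + 4*t**3/9 - t**2*sin(t) - 2*t*cos(t) + 2*sin(t) + exp(-3*t)/12.
Step 1. Rewrite: now ∫(-4*t**2*log(t)) dt + ∫(-t**2*cos(t)) dt + ∫(-exp(-3*t)/4) dt.
Step 2. Integrate ∫(-4*t**2*log(t)) dt by parts with u = log(t), dv = (-4*t**2) dt, so v = -4*t**3/3 [assuming t > 0]: now -4*t**3*log(t)/3 + ∫(4*t**2/3) dt + ∫(-t**2*cos(t)) dt + ∫(-exp(-3*t)/4) dt.
Step 3. Evaluate the standard form: now -4*t**3*log(t)/3 + 4*t**3/9 + ∫(-t**2*cos(t)) dt + ∫(-exp(-3*t)/4) dt.
Step 4. Evaluate the standard form: now -4*t**3*log(t)/3 + 4*t**3/9 + ∫(-t**2*cos(t)) dt + exp(-3*t)/12.
Step 5. Integrate ∫(-t**2*cos(t)) dt by parts with u = t**2, dv = (-cos(t)) dt, so v = -sin(t): now -4*t**3*log(t)/3 + 4*t**3/9 - t**2*sin(t) + ∫(2*t*sin(t)) dt + exp(-3*t)/12.
Step 6. Integrate ∫(2*t*sin(t)) dt by parts with u = t, dv = (2*sin(t)) dt, so v = -2*cos(t): now -4*t**3*log(t)/3 + 4*t**3/9 - t**2*sin(t) - 2*t*cos(t) + ∫(2*cos(t)) dt + exp(-3*t)/12.
Step 7. Evaluate the standard form: now -4*t**3*log(t)/3 + 4*t**3/9 - t**2*sin(t) - 2*t*cos(t) + 2*sin(t) + exp(-3*t)/12.
Answer: -4*t**3*log(t)/3 + 4*t**3/9 - t**2*sin(t) - 2*t*cos(t) + 2*sin(t) + exp(-3*t)/12.


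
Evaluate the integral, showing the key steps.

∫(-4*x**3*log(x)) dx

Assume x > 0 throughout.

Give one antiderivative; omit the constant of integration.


Step 1. Integrate ∫(-4*x**3*log(x)) dx by parts with u = log(x), dv = (-4*x**3) dx, so v = -x**4 [assuming x > 0]: now -x**4*log(x) + ∫(x**3) dx.
Step 2. Evaluate the standard form: now -x**4*log(x) + x**4/4.
Answer: -x**4*log(x) + x**4/4.


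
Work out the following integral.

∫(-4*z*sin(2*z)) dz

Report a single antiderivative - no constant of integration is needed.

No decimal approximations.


Answer: 2*z*cos(2*z) - sin(2*z).


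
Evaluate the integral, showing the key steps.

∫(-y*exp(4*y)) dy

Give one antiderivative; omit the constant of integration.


Step 1. Integrate ∫(-y*exp(4*y)) dy by parts with u = y, dv = (-exp(4*y)) dy, so v = -exp(4*y)/4: now -y*exp(4*y)/4 + ∫(exp(4*y)/4) dy.
Step 2. Evaluate the standard form: now -y*exp(4*y)/4 + exp(4*y)/16.
Answer: -y*exp(4*y)/4 + exp(4*y)/16.


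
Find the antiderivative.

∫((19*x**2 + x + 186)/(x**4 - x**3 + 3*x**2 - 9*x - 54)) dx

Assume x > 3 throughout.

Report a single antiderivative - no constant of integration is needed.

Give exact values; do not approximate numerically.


Answer: 4*log(x - 3) - 4*log(x + 2) - atan(x/3)/3.


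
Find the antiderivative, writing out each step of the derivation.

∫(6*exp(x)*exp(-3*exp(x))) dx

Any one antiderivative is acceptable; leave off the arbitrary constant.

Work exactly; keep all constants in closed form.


Step 1. Substitute u = exp(x), turning ∫(6*exp(x)*exp(-3*exp(x))) dx into ∫(6*exp(-3*u)) du: now ∫(6*exp(-3*u)) du.
Step 2. Evaluate the standard form: now -2*exp(-3*u).
Step 3. Substitute back u = exp(x): now -2*exp(-3*exp(x)).
Answer: -2*exp(-3*exp(x)).


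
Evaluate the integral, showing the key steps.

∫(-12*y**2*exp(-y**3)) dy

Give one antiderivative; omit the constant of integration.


Step 1. Substitute u = y**3, turning ∫(-12*y**2*exp(-y**3)) dy into ∫(-4*exp(-u)) du: now ∫(-4*exp(-u)) du.
Step 2. Evaluate the standard form: now 4*exp(-u).
Step 3. Substitute back u = y**3: now 4*exp(-y**3).
Answer: 4*exp(-y**3).
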